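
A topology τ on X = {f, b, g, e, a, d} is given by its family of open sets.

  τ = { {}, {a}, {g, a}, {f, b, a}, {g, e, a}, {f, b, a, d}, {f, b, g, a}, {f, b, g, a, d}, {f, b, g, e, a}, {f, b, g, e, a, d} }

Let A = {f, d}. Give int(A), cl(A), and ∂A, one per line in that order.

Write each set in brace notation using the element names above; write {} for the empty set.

U open, U⊆A: {}. int(A) = ⋃ = {}
X∖A={b, g, e, a}, int(X∖A)={g, e, a}, hence cl(A)={f, b, d}
∂A: remove int from cl → {f, b, d}

int(A) = {}
cl(A)  = {f, b, d}
∂A     = {f, b, d}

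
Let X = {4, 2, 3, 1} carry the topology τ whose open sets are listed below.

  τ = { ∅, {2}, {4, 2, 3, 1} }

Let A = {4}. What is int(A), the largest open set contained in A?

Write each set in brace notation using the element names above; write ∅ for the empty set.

U open, U⊆A: ∅. int(A) = ⋃ = ∅

∅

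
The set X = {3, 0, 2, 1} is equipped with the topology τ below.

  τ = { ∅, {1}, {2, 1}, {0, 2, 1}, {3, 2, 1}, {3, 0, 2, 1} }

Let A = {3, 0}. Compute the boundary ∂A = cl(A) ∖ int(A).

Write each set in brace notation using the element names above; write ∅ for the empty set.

{3, 0}

interior: largest open inside A is ∅ (from ∅)
cl via duality: int({2, 1}) = {2, 1}, so X∖{2, 1} = {3, 0}
cl∖int = {3, 0}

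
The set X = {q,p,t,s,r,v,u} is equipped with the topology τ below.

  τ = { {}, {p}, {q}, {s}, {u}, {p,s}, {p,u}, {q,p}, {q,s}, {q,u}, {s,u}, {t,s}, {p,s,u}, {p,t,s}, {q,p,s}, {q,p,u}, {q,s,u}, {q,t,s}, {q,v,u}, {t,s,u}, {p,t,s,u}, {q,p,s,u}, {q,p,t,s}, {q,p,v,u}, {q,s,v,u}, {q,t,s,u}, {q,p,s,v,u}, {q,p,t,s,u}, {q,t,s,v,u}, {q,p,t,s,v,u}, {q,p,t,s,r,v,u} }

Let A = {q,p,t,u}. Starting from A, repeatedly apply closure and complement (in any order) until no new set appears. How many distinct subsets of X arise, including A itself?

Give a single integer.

closure: X∖int(X∖A) = X∖{s} = {q,p,t,r,v,u}
Let k=closure and c=complement:
  1. A     = {q,p,t,u}
  2. kA    = {q,p,t,r,v,u}
  3. cA    = {s,r,v}
  4. ckA   = {s}
  5. kcA   = {t,s,r,v}
  6. kckA  = {t,s,r}
  7. ckcA  = {q,p,u}
  8. ckckA = {q,p,v,u}
  9. kckcA = {q,p,r,v,u}
  10. ckckcA = {t,s}
— saturated at 10

10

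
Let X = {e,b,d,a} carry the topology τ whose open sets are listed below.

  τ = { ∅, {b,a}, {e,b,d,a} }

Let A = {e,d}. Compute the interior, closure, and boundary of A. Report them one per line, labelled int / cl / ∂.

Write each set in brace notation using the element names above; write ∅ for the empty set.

int(A) = ∅
cl(A)  = {e,d}
∂A     = {e,d}

U open, U⊆A: ∅. int(A) = ⋃ = ∅
X∖A={b,a}, int(X∖A)={b,a}, hence cl(A)={e,d}
∂A: remove int from cl → {e,d}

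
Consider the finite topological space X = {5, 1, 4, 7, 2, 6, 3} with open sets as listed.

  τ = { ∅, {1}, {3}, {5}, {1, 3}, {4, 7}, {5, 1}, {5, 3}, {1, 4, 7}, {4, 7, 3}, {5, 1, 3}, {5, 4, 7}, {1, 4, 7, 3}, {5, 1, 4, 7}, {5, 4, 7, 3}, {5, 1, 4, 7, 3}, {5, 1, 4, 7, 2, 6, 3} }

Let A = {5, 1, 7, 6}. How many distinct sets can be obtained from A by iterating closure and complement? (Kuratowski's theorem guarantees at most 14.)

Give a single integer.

complement {4, 2, 3}; its interior {3}; cl(A) = X∖{3} = {5, 1, 4, 7, 2, 6}
With k = closure, c = complement:
  1. A     = {5, 1, 7, 6}
  2. kA    = {5, 1, 4, 7, 2, 6}
  3. cA    = {4, 2, 3}
  4. ckA   = {3}
  5. kcA   = {4, 7, 2, 6, 3}
  6. kckA  = {2, 6, 3}
  7. ckcA  = {5, 1}
  8. ckckA = {5, 1, 4, 7}
  9. kckcA = {5, 1, 2, 6}
  10. ckckcA = {4, 7, 3}
k, c of each give nothing new

10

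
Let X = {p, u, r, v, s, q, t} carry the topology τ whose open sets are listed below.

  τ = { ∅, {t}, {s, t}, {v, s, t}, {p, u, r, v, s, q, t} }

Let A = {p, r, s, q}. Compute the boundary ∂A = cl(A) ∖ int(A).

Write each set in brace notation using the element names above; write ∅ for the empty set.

opens ⊆ A: ∅; union → int = ∅
complement {u, v, t}; its interior {t}; cl(A) = X∖{t} = {p, u, r, v, s, q}
boundary = {p, u, r, v, s, q} ∖ ∅ = {p, u, r, v, s, q}

{p, u, r, v, s, q}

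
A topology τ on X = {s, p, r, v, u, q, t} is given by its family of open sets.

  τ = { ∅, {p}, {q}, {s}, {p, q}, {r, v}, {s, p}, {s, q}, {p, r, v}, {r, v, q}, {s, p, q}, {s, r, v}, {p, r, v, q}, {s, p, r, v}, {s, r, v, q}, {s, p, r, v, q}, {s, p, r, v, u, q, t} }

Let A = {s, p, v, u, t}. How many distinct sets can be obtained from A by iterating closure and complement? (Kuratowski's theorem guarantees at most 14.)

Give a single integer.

10

closure: X∖int(X∖A) = X∖{q} = {s, p, r, v, u, t}
Let k=closure and c=complement:
  1. A     = {s, p, v, u, t}
  2. kA    = {s, p, r, v, u, t}
  3. cA    = {r, q}
  4. ckA   = {q}
  5. kcA   = {r, v, u, q, t}
  6. kckA  = {u, q, t}
  7. ckcA  = {s, p}
  8. ckckA = {s, p, r, v}
  9. kckcA = {s, p, u, t}
  10. ckckcA = {r, v, q}
— saturated at 10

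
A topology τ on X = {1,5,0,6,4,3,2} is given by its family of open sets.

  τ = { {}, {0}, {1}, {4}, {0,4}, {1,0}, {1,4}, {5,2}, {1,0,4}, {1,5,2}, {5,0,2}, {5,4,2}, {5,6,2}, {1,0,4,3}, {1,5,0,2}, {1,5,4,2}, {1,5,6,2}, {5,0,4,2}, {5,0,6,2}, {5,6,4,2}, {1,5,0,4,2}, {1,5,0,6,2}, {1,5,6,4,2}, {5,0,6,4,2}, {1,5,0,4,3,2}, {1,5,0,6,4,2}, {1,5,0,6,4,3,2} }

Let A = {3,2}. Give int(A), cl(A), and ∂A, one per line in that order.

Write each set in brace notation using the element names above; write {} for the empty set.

int(A) = {}
cl(A)  = {5,6,3,2}
∂A     = {5,6,3,2}

opens ⊆ A: {}; union → int = {}
complement {1,5,0,6,4}; its interior {1,0,4}; cl(A) = X∖{1,0,4} = {5,6,3,2}
boundary = {5,6,3,2} ∖ {} = {5,6,3,2}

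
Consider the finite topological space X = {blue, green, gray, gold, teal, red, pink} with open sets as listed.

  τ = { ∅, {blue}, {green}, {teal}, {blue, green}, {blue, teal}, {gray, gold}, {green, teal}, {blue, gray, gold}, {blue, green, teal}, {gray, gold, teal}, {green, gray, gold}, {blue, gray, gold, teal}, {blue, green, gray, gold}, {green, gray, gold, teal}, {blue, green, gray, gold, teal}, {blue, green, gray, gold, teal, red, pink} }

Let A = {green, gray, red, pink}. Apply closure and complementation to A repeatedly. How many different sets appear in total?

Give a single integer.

10

closure: X∖int(X∖A) = X∖{blue, teal} = {green, gray, gold, red, pink}
Let k=closure and c=complement:
  1. A     = {green, gray, red, pink}
  2. kA    = {green, gray, gold, red, pink}
  3. cA    = {blue, gold, teal}
  4. ckA   = {blue, teal}
  5. kcA   = {blue, gray, gold, teal, red, pink}
  6. kckA  = {blue, teal, red, pink}
  7. ckcA  = {green}
  8. ckckA = {green, gray, gold}
  9. kckcA = {green, red, pink}
  10. ckckcA = {blue, gray, gold, teal}
— saturated at 10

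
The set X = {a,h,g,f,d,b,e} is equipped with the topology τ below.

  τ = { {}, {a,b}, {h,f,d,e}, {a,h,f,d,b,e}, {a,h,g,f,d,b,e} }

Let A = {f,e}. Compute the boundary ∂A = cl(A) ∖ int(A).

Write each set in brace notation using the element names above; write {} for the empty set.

{h,g,f,d,e}

interior: largest open inside A is {} (from {})
cl via duality: int({a,h,g,d,b}) = {a,b}, so X∖{a,b} = {h,g,f,d,e}
cl∖int = {h,g,f,d,e}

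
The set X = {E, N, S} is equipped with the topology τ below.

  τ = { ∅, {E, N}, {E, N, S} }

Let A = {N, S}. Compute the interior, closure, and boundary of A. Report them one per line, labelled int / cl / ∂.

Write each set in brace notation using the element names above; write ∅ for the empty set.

open subsets of A: ∅; so int(A) = ∅
closure: X∖int(X∖A) = X∖∅ = {E, N, S}
∂A = {E, N, S} minus ∅ = {E, N, S}

int(A) = ∅
cl(A)  = {E, N, S}
∂A     = {E, N, S}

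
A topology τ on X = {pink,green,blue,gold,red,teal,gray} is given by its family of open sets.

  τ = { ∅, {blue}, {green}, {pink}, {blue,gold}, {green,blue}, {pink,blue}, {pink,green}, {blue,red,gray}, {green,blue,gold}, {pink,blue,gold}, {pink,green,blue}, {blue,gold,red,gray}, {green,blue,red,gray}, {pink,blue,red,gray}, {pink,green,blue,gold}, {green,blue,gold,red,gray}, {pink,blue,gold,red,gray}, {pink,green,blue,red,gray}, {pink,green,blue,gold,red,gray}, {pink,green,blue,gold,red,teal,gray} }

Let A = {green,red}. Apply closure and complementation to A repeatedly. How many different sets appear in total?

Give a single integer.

8

cl via duality: int({pink,blue,gold,teal,gray}) = {pink,blue,gold}, so X∖{pink,blue,gold} = {green,red,teal,gray}
Write k for closure, c for complement:
  1. A     = {green,red}
  2. kA    = {green,red,teal,gray}
  3. cA    = {pink,blue,gold,teal,gray}
  4. ckA   = {pink,blue,gold}
  5. kcA   = {pink,blue,gold,red,teal,gray}
  6. ckcA  = {green}
  7. kckcA = {green,teal}
  8. ckckcA = {pink,blue,gold,red,gray}
applying k or c yields no new set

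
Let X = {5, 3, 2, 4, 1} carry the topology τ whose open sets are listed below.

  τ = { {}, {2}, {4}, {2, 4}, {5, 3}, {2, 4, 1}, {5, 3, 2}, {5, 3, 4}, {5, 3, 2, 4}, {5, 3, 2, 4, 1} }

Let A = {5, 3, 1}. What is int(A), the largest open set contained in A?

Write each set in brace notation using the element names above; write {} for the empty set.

{5, 3}

interior: largest open inside A is {5, 3} (from {}, {5, 3})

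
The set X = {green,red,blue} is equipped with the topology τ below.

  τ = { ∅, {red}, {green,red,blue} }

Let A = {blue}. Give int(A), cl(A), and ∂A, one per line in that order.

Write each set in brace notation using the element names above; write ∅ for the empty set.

int(A) = ∅
cl(A)  = {green,blue}
∂A     = {green,blue}

open subsets of A: ∅; so int(A) = ∅
closure: X∖int(X∖A) = X∖{red} = {green,blue}
∂A = {green,blue} minus ∅ = {green,blue}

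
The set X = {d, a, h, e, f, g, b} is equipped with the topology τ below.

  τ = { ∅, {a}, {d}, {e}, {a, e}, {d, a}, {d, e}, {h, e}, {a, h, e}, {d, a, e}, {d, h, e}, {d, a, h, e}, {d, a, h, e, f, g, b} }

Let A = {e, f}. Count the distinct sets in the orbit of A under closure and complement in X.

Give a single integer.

closure: X∖int(X∖A) = X∖{d, a} = {h, e, f, g, b}
Let k=closure and c=complement:
  1. A     = {e, f}
  2. kA    = {h, e, f, g, b}
  3. cA    = {d, a, h, g, b}
  4. ckA   = {d, a}
  5. kcA   = {d, a, h, f, g, b}
  6. kckA  = {d, a, f, g, b}
  7. ckcA  = {e}
  8. ckckA = {h, e}
— saturated at 8

8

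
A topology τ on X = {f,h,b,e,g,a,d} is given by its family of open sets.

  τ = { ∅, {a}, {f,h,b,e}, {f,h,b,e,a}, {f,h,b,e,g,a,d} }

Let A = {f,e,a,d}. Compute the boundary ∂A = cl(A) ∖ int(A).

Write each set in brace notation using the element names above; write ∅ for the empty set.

U open, U⊆A: ∅, {a}. int(A) = ⋃ = {a}
X∖A={h,b,g}, int(X∖A)=∅, hence cl(A)={f,h,b,e,g,a,d}
∂A: remove int from cl → {f,h,b,e,g,d}

{f,h,b,e,g,d}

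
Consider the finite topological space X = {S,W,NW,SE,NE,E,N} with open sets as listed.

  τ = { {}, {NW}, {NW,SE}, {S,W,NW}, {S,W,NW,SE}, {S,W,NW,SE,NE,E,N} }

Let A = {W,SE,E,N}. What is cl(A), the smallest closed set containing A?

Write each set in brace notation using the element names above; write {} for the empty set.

{S,W,SE,NE,E,N}

complement {S,NW,NE}; its interior {NW}; cl(A) = X∖{NW} = {S,W,SE,NE,E,N}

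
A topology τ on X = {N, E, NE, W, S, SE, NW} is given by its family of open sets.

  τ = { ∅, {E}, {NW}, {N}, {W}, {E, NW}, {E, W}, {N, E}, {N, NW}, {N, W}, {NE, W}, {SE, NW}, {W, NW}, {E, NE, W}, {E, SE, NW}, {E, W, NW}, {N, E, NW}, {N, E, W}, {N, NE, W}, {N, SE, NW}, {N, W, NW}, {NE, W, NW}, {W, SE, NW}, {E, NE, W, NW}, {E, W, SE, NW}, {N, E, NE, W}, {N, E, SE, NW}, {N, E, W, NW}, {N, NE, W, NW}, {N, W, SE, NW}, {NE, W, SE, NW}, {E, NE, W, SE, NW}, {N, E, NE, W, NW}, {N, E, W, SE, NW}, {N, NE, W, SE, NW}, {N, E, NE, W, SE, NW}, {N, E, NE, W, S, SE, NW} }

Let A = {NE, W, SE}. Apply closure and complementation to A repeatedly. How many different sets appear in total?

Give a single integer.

8

closure: X∖int(X∖A) = X∖{N, E, NW} = {NE, W, S, SE}
Let k=closure and c=complement:
  1. A     = {NE, W, SE}
  2. kA    = {NE, W, S, SE}
  3. cA    = {N, E, S, NW}
  4. ckA   = {N, E, NW}
  5. kcA   = {N, E, S, SE, NW}
  6. ckcA  = {NE, W}
  7. kckcA = {NE, W, S}
  8. ckckcA = {N, E, SE, NW}
— saturated at 8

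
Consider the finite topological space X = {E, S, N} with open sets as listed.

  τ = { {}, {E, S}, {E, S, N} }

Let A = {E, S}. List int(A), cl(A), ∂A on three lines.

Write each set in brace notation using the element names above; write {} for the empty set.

int(A) = {E, S}
cl(A)  = {E, S, N}
∂A     = {N}

interior: largest open inside A is {E, S} (from {}, {E, S})
cl via duality: int({N}) = {}, so X∖{} = {E, S, N}
cl∖int = {N}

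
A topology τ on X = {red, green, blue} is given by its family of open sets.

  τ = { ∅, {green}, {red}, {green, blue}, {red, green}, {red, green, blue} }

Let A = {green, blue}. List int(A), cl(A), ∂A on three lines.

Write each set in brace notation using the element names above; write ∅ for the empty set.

int(A) = {green, blue}
cl(A)  = {green, blue}
∂A     = ∅

interior: largest open inside A is {green, blue} (from ∅, {green}, {green, blue})
cl via duality: int({red}) = {red}, so X∖{red} = {green, blue}
cl∖int = ∅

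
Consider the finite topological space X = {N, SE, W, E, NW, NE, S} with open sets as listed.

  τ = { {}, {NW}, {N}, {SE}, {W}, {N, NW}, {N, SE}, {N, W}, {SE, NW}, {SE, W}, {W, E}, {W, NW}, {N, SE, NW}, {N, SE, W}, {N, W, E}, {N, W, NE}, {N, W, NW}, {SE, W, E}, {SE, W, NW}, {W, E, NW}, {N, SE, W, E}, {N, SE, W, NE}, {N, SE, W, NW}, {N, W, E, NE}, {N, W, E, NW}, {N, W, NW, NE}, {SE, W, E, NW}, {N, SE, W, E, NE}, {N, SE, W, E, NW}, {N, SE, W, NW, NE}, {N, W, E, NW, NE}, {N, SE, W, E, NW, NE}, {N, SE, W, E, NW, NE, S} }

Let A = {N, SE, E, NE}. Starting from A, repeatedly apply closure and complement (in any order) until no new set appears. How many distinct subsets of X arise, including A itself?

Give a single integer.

closure: X∖int(X∖A) = X∖{W, NW} = {N, SE, E, NE, S}
Let k=closure and c=complement:
  1. A     = {N, SE, E, NE}
  2. kA    = {N, SE, E, NE, S}
  3. cA    = {W, NW, S}
  4. ckA   = {W, NW}
  5. kcA   = {W, E, NW, NE, S}
  6. ckcA  = {N, SE}
  7. kckcA = {N, SE, NE, S}
  8. ckckcA = {W, E, NW}
— saturated at 8

8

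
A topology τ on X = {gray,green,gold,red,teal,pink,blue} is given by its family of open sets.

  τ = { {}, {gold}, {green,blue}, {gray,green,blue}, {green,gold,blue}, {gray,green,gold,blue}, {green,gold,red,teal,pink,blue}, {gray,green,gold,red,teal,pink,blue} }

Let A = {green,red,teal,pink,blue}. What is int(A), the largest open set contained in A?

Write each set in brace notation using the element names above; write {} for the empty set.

{green,blue}

open subsets of A: {}, {green,blue}; so int(A) = {green,blue}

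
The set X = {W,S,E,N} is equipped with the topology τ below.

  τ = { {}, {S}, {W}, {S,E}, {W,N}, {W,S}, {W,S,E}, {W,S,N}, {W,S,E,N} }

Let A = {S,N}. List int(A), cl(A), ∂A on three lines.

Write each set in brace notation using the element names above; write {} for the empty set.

int(A) = {S}
cl(A)  = {S,E,N}
∂A     = {E,N}

interior: largest open inside A is {S} (from {}, {S})
cl via duality: int({W,E}) = {W}, so X∖{W} = {S,E,N}
cl∖int = {E,N}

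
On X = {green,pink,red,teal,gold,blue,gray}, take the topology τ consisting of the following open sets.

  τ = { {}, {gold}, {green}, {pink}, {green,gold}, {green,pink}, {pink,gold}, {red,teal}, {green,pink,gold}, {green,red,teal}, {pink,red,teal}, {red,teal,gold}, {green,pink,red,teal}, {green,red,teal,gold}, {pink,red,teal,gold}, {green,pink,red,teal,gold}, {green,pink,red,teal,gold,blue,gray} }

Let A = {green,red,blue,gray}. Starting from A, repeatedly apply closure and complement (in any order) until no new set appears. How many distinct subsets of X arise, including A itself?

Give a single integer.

cl via duality: int({pink,teal,gold}) = {pink,gold}, so X∖{pink,gold} = {green,red,teal,blue,gray}
Write k for closure, c for complement:
  1. A     = {green,red,blue,gray}
  2. kA    = {green,red,teal,blue,gray}
  3. cA    = {pink,teal,gold}
  4. ckA   = {pink,gold}
  5. kcA   = {pink,red,teal,gold,blue,gray}
  6. kckA  = {pink,gold,blue,gray}
  7. ckcA  = {green}
  8. ckckA = {green,red,teal}
  9. kckcA = {green,blue,gray}
  10. ckckcA = {pink,red,teal,gold}
applying k or c yields no new set

10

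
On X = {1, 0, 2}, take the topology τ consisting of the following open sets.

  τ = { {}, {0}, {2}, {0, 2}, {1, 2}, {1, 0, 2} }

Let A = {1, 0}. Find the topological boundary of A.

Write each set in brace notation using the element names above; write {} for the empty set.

open subsets of A: {}, {0}; so int(A) = {0}
closure: X∖int(X∖A) = X∖{2} = {1, 0}
∂A = {1, 0} minus {0} = {1}

{1}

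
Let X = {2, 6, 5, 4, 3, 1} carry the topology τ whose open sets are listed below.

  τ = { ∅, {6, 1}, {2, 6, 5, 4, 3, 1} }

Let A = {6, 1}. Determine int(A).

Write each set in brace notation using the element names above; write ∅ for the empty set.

opens ⊆ A: ∅, {6, 1}; union → int = {6, 1}

{6, 1}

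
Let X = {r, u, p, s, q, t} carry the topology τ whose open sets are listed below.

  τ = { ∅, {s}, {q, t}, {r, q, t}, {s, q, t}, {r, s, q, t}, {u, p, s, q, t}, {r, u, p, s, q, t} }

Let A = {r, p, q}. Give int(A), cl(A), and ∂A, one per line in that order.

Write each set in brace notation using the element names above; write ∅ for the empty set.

int(A) = ∅
cl(A)  = {r, u, p, q, t}
∂A     = {r, u, p, q, t}

opens ⊆ A: ∅; union → int = ∅
complement {u, s, t}; its interior {s}; cl(A) = X∖{s} = {r, u, p, q, t}
boundary = {r, u, p, q, t} ∖ ∅ = {r, u, p, q, t}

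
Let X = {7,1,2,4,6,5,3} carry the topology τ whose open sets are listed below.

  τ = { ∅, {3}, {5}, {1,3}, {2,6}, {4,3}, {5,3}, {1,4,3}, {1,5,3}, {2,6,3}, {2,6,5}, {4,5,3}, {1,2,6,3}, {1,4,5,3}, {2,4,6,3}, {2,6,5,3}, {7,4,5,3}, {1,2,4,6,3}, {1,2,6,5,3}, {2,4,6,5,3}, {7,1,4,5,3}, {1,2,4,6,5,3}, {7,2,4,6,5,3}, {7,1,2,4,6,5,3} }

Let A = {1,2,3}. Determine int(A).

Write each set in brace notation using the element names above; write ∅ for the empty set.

interior: largest open inside A is {1,3} (from ∅, {3}, {1,3})

{1,3}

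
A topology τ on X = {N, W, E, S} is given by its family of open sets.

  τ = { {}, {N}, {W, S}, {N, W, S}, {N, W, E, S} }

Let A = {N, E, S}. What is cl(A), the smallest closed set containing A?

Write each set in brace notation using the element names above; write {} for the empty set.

closure: X∖int(X∖A) = X∖{} = {N, W, E, S}

{N, W, E, S}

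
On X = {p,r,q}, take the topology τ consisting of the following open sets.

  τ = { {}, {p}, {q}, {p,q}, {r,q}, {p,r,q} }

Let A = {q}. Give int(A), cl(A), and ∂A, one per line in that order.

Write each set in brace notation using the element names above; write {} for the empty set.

interior: largest open inside A is {q} (from {}, {q})
cl via duality: int({p,r}) = {p}, so X∖{p} = {r,q}
cl∖int = {r}

int(A) = {q}
cl(A)  = {r,q}
∂A     = {r}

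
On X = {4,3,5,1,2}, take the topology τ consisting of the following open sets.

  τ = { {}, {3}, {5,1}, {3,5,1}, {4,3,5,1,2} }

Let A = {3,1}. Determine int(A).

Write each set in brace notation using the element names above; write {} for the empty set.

{3}

interior: largest open inside A is {3} (from {}, {3})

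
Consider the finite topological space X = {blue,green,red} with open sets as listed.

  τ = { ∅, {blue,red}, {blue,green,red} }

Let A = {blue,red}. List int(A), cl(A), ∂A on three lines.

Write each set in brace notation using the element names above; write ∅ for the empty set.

opens ⊆ A: ∅, {blue,red}; union → int = {blue,red}
complement {green}; its interior ∅; cl(A) = X∖∅ = {blue,green,red}
boundary = {blue,green,red} ∖ {blue,red} = {green}

int(A) = {blue,red}
cl(A)  = {blue,green,red}
∂A     = {green}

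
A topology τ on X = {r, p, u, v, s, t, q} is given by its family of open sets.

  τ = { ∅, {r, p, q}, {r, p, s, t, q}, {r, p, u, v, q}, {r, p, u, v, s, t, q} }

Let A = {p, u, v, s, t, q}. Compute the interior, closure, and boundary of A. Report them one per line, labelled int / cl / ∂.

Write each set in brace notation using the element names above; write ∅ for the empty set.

int(A) = ∅
cl(A)  = {r, p, u, v, s, t, q}
∂A     = {r, p, u, v, s, t, q}

interior: largest open inside A is ∅ (from ∅)
cl via duality: int({r}) = ∅, so X∖∅ = {r, p, u, v, s, t, q}
cl∖int = {r, p, u, v, s, t, q}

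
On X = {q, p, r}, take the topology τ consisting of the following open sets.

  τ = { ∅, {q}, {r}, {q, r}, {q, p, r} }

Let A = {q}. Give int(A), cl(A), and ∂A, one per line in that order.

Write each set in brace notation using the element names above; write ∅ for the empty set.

int(A) = {q}
cl(A)  = {q, p}
∂A     = {p}

open subsets of A: ∅, {q}; so int(A) = {q}
closure: X∖int(X∖A) = X∖{r} = {q, p}
∂A = {q, p} minus {q} = {p}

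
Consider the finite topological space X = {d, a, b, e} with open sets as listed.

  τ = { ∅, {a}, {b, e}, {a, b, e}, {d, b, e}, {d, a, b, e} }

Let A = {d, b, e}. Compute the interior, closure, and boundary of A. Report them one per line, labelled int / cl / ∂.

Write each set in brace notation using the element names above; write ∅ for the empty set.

U open, U⊆A: ∅, {b, e}, {d, b, e}. int(A) = ⋃ = {d, b, e}
X∖A={a}, int(X∖A)={a}, hence cl(A)={d, b, e}
∂A: remove int from cl → ∅

int(A) = {d, b, e}
cl(A)  = {d, b, e}
∂A     = ∅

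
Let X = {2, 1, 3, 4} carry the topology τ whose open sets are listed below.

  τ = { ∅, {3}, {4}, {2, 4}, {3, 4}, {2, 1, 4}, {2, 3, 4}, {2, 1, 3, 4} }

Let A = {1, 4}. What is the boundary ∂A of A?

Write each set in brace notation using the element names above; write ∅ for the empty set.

{2, 1}

opens ⊆ A: ∅, {4}; union → int = {4}
complement {2, 3}; its interior {3}; cl(A) = X∖{3} = {2, 1, 4}
boundary = {2, 1, 4} ∖ {4} = {2, 1}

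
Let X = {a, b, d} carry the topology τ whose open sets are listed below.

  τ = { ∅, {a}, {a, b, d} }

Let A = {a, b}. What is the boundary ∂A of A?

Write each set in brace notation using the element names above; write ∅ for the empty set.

opens ⊆ A: ∅, {a}; union → int = {a}
complement {d}; its interior ∅; cl(A) = X∖∅ = {a, b, d}
boundary = {a, b, d} ∖ {a} = {b, d}

{b, d}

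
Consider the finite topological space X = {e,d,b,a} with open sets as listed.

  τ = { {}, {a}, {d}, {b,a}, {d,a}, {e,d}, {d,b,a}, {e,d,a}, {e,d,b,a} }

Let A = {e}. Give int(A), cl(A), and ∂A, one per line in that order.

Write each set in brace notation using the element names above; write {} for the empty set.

U open, U⊆A: {}. int(A) = ⋃ = {}
X∖A={d,b,a}, int(X∖A)={d,b,a}, hence cl(A)={e}
∂A: remove int from cl → {e}

int(A) = {}
cl(A)  = {e}
∂A     = {e}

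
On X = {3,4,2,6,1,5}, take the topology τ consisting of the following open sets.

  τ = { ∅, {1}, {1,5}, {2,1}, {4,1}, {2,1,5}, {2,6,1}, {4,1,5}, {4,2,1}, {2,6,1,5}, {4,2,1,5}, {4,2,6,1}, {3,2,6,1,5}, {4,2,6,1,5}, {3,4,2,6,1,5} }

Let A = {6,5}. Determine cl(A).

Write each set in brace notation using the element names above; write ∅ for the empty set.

X∖A={3,4,2,1}, int(X∖A)={4,2,1}, hence cl(A)={3,6,5}

{3,6,5}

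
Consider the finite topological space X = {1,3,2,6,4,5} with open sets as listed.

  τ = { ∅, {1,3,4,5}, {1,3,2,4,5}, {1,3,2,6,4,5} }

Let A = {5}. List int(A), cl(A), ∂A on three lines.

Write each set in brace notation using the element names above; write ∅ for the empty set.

int(A) = ∅
cl(A)  = {1,3,2,6,4,5}
∂A     = {1,3,2,6,4,5}

opens ⊆ A: ∅; union → int = ∅
complement {1,3,2,6,4}; its interior ∅; cl(A) = X∖∅ = {1,3,2,6,4,5}
boundary = {1,3,2,6,4,5} ∖ ∅ = {1,3,2,6,4,5}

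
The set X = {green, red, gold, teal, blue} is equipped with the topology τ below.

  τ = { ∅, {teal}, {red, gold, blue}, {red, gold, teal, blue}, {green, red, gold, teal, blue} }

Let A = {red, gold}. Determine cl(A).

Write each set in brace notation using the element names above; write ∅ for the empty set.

{green, red, gold, blue}

complement {green, teal, blue}; its interior {teal}; cl(A) = X∖{teal} = {green, red, gold, blue}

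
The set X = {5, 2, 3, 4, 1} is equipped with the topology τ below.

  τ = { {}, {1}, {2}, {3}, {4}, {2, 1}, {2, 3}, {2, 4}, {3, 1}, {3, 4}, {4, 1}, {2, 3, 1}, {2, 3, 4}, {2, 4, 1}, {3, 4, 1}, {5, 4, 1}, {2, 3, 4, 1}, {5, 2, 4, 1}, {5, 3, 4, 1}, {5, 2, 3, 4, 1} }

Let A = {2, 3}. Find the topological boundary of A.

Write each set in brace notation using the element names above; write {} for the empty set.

open subsets of A: {}, {2}, {3}, {2, 3}; so int(A) = {2, 3}
closure: X∖int(X∖A) = X∖{5, 4, 1} = {2, 3}
∂A = {2, 3} minus {2, 3} = {}

{}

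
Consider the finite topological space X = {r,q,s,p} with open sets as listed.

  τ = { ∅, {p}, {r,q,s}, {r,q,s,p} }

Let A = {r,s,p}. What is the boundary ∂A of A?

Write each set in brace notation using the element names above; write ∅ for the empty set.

interior: largest open inside A is {p} (from ∅, {p})
cl via duality: int({q}) = ∅, so X∖∅ = {r,q,s,p}
cl∖int = {r,q,s}

{r,q,s}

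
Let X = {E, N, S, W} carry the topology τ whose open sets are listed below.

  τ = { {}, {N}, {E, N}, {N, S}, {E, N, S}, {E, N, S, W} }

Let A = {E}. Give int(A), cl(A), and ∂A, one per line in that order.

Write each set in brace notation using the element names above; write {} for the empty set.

open subsets of A: {}; so int(A) = {}
closure: X∖int(X∖A) = X∖{N, S} = {E, W}
∂A = {E, W} minus {} = {E, W}

int(A) = {}
cl(A)  = {E, W}
∂A     = {E, W}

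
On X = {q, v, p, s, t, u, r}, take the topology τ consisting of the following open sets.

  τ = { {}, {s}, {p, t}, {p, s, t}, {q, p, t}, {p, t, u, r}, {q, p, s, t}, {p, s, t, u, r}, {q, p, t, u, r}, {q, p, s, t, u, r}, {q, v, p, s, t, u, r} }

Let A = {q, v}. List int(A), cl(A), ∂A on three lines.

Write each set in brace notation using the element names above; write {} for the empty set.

int(A) = {}
cl(A)  = {q, v}
∂A     = {q, v}

opens ⊆ A: {}; union → int = {}
complement {p, s, t, u, r}; its interior {p, s, t, u, r}; cl(A) = X∖{p, s, t, u, r} = {q, v}
boundary = {q, v} ∖ {} = {q, v}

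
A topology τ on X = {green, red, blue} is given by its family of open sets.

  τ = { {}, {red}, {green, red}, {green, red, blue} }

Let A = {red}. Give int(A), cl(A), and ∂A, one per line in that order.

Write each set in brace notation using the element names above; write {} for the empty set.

opens ⊆ A: {}, {red}; union → int = {red}
complement {green, blue}; its interior {}; cl(A) = X∖{} = {green, red, blue}
boundary = {green, red, blue} ∖ {red} = {green, blue}

int(A) = {red}
cl(A)  = {green, red, blue}
∂A     = {green, blue}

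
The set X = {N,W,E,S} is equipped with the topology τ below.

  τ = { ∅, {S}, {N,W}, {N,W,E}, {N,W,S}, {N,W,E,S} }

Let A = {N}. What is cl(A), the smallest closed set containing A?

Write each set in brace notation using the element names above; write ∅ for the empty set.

{N,W,E}

complement {W,E,S}; its interior {S}; cl(A) = X∖{S} = {N,W,E}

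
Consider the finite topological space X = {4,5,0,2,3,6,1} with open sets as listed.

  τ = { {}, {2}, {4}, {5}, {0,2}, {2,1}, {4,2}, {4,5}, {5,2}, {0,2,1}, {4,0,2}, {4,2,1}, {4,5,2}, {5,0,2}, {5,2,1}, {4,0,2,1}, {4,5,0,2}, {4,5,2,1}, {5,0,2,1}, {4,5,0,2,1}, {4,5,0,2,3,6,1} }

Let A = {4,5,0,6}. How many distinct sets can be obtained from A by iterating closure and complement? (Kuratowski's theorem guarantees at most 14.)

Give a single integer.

8

complement {2,3,1}; its interior {2,1}; cl(A) = X∖{2,1} = {4,5,0,3,6}
With k = closure, c = complement:
  1. A     = {4,5,0,6}
  2. kA    = {4,5,0,3,6}
  3. cA    = {2,3,1}
  4. ckA   = {2,1}
  5. kcA   = {0,2,3,6,1}
  6. ckcA  = {4,5}
  7. kckcA = {4,5,3,6}
  8. ckckcA = {0,2,1}
k, c of each give nothing new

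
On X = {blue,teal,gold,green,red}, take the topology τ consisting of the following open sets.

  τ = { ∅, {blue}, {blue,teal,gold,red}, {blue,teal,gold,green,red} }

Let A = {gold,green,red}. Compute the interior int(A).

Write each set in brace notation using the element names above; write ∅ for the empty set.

opens ⊆ A: ∅; union → int = ∅

∅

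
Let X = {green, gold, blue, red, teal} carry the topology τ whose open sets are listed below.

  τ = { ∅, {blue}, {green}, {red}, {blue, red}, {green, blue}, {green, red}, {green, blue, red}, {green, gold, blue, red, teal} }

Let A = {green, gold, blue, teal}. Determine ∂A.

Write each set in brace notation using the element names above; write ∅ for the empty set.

{gold, teal}

opens ⊆ A: ∅, {green}, {blue}, {green, blue}; union → int = {green, blue}
complement {red}; its interior {red}; cl(A) = X∖{red} = {green, gold, blue, teal}
boundary = {green, gold, blue, teal} ∖ {green, blue} = {gold, teal}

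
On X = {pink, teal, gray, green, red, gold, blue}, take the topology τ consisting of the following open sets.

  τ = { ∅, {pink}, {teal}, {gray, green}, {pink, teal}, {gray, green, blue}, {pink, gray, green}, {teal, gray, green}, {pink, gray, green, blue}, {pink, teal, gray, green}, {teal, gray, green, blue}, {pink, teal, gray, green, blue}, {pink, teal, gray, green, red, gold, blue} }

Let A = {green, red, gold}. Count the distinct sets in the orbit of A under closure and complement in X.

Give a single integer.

closure: X∖int(X∖A) = X∖{pink, teal} = {gray, green, red, gold, blue}
Let k=closure and c=complement:
  1. A     = {green, red, gold}
  2. kA    = {gray, green, red, gold, blue}
  3. cA    = {pink, teal, gray, blue}
  4. ckA   = {pink, teal}
  5. kcA   = {pink, teal, gray, green, red, gold, blue}
  6. kckA  = {pink, teal, red, gold}
  7. ckcA  = ∅
  8. ckckA = {gray, green, blue}
— saturated at 8

8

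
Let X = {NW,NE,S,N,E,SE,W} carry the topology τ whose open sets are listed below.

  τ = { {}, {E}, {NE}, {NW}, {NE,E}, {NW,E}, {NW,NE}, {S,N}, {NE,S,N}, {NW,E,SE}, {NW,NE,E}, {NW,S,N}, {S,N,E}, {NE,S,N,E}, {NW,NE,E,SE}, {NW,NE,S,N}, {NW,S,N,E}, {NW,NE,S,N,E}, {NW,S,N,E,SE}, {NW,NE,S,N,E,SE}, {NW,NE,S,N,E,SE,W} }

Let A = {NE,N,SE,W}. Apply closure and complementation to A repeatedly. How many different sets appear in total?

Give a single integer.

closure: X∖int(X∖A) = X∖{NW,E} = {NE,S,N,SE,W}
Let k=closure and c=complement:
  1. A     = {NE,N,SE,W}
  2. kA    = {NE,S,N,SE,W}
  3. cA    = {NW,S,E}
  4. ckA   = {NW,E}
  5. kcA   = {NW,S,N,E,SE,W}
  6. kckA  = {NW,E,SE,W}
  7. ckcA  = {NE}
  8. ckckA = {NE,S,N}
  9. kckcA = {NE,W}
  10. kckckA = {NE,S,N,W}
  11. ckckcA = {NW,S,N,E,SE}
  12. ckckckA = {NW,E,SE}
— saturated at 12

12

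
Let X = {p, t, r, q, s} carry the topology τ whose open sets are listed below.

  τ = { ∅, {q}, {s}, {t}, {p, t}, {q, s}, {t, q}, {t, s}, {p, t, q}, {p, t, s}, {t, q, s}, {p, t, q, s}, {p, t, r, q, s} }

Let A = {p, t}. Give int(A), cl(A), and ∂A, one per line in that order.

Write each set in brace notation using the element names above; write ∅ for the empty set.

int(A) = {p, t}
cl(A)  = {p, t, r}
∂A     = {r}

interior: largest open inside A is {p, t} (from ∅, {t}, {p, t})
cl via duality: int({r, q, s}) = {q, s}, so X∖{q, s} = {p, t, r}
cl∖int = {r}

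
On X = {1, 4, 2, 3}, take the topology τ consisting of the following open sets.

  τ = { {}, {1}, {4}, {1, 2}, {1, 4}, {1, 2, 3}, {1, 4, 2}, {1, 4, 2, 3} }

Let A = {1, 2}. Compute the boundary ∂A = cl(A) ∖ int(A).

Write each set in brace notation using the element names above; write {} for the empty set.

open subsets of A: {}, {1}, {1, 2}; so int(A) = {1, 2}
closure: X∖int(X∖A) = X∖{4} = {1, 2, 3}
∂A = {1, 2, 3} minus {1, 2} = {3}

{3}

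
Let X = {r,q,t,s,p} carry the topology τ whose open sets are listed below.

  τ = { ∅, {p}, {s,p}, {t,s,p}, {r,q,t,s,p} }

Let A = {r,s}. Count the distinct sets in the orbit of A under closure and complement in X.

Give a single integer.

6

closure: X∖int(X∖A) = X∖{p} = {r,q,t,s}
Let k=closure and c=complement:
  1. A     = {r,s}
  2. kA    = {r,q,t,s}
  3. cA    = {q,t,p}
  4. ckA   = {p}
  5. kcA   = {r,q,t,s,p}
  6. ckcA  = ∅
— saturated at 6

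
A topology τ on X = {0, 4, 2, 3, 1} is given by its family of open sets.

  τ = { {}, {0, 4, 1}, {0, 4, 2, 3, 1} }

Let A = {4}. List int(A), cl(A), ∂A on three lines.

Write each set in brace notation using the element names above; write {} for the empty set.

U open, U⊆A: {}. int(A) = ⋃ = {}
X∖A={0, 2, 3, 1}, int(X∖A)={}, hence cl(A)={0, 4, 2, 3, 1}
∂A: remove int from cl → {0, 4, 2, 3, 1}

int(A) = {}
cl(A)  = {0, 4, 2, 3, 1}
∂A     = {0, 4, 2, 3, 1}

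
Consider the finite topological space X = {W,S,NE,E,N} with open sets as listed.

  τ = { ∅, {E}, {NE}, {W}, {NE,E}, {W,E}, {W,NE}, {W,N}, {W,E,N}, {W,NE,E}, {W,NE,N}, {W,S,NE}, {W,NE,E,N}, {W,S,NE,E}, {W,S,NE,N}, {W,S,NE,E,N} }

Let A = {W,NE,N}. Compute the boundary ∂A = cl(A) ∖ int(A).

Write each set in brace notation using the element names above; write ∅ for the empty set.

{S}

open subsets of A: ∅, {NE}, {W}, {W,NE}, {W,N}, {W,NE,N}; so int(A) = {W,NE,N}
closure: X∖int(X∖A) = X∖{E} = {W,S,NE,N}
∂A = {W,S,NE,N} minus {W,NE,N} = {S}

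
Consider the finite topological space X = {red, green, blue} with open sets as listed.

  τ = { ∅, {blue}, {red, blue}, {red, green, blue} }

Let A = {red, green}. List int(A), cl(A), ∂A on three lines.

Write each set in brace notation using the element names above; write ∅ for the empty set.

open subsets of A: ∅; so int(A) = ∅
closure: X∖int(X∖A) = X∖{blue} = {red, green}
∂A = {red, green} minus ∅ = {red, green}

int(A) = ∅
cl(A)  = {red, green}
∂A     = {red, green}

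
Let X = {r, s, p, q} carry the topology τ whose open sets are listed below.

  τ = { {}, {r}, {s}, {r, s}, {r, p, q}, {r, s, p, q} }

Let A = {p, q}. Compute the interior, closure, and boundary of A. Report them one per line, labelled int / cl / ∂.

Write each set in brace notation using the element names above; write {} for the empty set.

open subsets of A: {}; so int(A) = {}
closure: X∖int(X∖A) = X∖{r, s} = {p, q}
∂A = {p, q} minus {} = {p, q}

int(A) = {}
cl(A)  = {p, q}
∂A     = {p, q}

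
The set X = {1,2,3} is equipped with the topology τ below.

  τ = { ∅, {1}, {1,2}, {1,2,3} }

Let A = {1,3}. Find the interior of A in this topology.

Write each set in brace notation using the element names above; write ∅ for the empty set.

opens ⊆ A: ∅, {1}; union → int = {1}

{1}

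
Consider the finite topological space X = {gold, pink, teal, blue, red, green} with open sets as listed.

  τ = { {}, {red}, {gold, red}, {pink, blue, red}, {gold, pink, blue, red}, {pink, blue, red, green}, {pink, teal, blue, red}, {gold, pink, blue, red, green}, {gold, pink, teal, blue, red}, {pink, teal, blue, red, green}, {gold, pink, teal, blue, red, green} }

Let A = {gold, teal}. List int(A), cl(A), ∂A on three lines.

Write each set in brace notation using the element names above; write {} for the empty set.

int(A) = {}
cl(A)  = {gold, teal}
∂A     = {gold, teal}

U open, U⊆A: {}. int(A) = ⋃ = {}
X∖A={pink, blue, red, green}, int(X∖A)={pink, blue, red, green}, hence cl(A)={gold, teal}
∂A: remove int from cl → {gold, teal}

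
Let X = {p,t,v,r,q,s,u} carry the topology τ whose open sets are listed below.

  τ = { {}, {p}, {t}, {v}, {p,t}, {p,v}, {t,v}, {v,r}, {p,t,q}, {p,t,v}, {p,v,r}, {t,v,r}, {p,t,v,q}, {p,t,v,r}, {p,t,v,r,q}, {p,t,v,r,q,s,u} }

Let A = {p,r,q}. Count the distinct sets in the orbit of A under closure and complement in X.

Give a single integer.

8

complement {t,v,s,u}; its interior {t,v}; cl(A) = X∖{t,v} = {p,r,q,s,u}
With k = closure, c = complement:
  1. A     = {p,r,q}
  2. kA    = {p,r,q,s,u}
  3. cA    = {t,v,s,u}
  4. ckA   = {t,v}
  5. kcA   = {t,v,r,q,s,u}
  6. ckcA  = {p}
  7. kckcA = {p,q,s,u}
  8. ckckcA = {t,v,r}
k, c of each give nothing new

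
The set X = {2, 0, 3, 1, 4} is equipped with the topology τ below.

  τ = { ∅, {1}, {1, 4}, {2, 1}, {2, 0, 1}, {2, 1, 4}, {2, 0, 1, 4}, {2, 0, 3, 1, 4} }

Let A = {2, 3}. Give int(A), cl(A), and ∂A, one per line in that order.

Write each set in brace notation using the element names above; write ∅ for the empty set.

U open, U⊆A: ∅. int(A) = ⋃ = ∅
X∖A={0, 1, 4}, int(X∖A)={1, 4}, hence cl(A)={2, 0, 3}
∂A: remove int from cl → {2, 0, 3}

int(A) = ∅
cl(A)  = {2, 0, 3}
∂A     = {2, 0, 3}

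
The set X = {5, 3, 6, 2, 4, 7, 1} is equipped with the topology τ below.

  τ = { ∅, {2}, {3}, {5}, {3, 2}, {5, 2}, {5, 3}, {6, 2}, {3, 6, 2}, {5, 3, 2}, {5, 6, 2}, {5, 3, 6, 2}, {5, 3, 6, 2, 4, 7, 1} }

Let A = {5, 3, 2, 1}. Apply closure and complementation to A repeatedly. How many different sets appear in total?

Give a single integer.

cl via duality: int({6, 4, 7}) = ∅, so X∖∅ = {5, 3, 6, 2, 4, 7, 1}
Write k for closure, c for complement:
  1. A     = {5, 3, 2, 1}
  2. kA    = {5, 3, 6, 2, 4, 7, 1}
  3. cA    = {6, 4, 7}
  4. ckA   = ∅
  5. kcA   = {6, 4, 7, 1}
  6. ckcA  = {5, 3, 2}
applying k or c yields no new set

6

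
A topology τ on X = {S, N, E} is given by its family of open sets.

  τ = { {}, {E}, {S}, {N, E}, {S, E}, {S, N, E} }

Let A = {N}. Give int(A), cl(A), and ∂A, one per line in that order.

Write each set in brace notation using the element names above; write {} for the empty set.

int(A) = {}
cl(A)  = {N}
∂A     = {N}

opens ⊆ A: {}; union → int = {}
complement {S, E}; its interior {S, E}; cl(A) = X∖{S, E} = {N}
boundary = {N} ∖ {} = {N}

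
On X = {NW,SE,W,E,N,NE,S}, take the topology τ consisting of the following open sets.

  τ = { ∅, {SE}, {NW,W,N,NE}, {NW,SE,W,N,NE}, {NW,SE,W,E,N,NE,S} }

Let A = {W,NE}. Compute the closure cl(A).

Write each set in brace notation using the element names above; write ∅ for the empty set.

cl via duality: int({NW,SE,E,N,S}) = {SE}, so X∖{SE} = {NW,W,E,N,NE,S}

{NW,W,E,N,NE,S}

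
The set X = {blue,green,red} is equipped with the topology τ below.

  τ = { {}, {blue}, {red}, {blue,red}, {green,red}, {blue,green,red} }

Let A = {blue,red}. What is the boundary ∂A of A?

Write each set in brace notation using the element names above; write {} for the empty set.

open subsets of A: {}, {red}, {blue}, {blue,red}; so int(A) = {blue,red}
closure: X∖int(X∖A) = X∖{} = {blue,green,red}
∂A = {blue,green,red} minus {blue,red} = {green}

{green}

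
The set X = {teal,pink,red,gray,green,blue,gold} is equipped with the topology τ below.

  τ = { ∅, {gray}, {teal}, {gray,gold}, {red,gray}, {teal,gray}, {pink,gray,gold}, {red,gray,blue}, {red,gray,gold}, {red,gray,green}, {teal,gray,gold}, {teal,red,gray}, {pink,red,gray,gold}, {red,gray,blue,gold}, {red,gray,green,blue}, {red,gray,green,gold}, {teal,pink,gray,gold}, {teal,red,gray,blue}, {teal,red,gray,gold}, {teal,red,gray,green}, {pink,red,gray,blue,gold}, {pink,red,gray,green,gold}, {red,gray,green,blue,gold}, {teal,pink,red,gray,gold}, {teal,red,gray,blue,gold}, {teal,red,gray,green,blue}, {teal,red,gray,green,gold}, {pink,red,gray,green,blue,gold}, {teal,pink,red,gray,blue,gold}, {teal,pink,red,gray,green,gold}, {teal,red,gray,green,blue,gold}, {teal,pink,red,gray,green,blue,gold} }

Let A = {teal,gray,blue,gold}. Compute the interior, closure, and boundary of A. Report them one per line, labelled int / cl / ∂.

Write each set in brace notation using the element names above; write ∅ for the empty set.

interior: largest open inside A is {teal,gray,gold} (from ∅, {gray}, {teal}, {teal,gray}, {gray,gold}, {teal,gray,gold})
cl via duality: int({pink,red,green}) = ∅, so X∖∅ = {teal,pink,red,gray,green,blue,gold}
cl∖int = {pink,red,green,blue}

int(A) = {teal,gray,gold}
cl(A)  = {teal,pink,red,gray,green,blue,gold}
∂A     = {pink,red,green,blue}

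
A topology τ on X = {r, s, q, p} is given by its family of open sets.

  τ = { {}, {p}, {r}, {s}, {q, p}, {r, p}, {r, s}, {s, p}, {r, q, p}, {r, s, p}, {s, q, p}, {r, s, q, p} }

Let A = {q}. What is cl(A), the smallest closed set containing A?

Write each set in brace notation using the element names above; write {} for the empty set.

cl via duality: int({r, s, p}) = {r, s, p}, so X∖{r, s, p} = {q}

{q}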